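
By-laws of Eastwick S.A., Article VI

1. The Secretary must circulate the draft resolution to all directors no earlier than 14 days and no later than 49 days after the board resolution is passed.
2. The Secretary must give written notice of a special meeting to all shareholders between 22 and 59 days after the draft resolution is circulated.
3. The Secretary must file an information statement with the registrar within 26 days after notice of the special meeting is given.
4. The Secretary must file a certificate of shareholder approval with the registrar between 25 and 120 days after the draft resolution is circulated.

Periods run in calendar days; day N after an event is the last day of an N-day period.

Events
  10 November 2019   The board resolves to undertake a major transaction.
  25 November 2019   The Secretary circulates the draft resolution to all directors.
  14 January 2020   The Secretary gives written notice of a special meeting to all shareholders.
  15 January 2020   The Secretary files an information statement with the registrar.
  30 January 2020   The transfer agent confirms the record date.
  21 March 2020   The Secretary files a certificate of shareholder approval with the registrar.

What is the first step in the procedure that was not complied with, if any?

Step 1: the window is 14–49 days after 10 November 2019 (when the board resolution is passed), so 24 November 2019 through 29 December 2019; done 25 November 2019 — within the window.
Step 2: the window is 22–59 days after 25 November 2019 (when the draft resolution is circulated), so 17 December 2019 through 23 January 2020; done 14 January 2020, which is between those dates.
Step 3: 26 days after 14 January 2020 (when notice of the special meeting is given) is 9 February 2020; done 15 January 2020 — timely.
Step 4: the window is 25–120 days after 25 November 2019 (when the draft resolution is circulated), so 20 December 2019 through 24 March 2020; done 21 March 2020, which is between those dates.

None — every step was satisfied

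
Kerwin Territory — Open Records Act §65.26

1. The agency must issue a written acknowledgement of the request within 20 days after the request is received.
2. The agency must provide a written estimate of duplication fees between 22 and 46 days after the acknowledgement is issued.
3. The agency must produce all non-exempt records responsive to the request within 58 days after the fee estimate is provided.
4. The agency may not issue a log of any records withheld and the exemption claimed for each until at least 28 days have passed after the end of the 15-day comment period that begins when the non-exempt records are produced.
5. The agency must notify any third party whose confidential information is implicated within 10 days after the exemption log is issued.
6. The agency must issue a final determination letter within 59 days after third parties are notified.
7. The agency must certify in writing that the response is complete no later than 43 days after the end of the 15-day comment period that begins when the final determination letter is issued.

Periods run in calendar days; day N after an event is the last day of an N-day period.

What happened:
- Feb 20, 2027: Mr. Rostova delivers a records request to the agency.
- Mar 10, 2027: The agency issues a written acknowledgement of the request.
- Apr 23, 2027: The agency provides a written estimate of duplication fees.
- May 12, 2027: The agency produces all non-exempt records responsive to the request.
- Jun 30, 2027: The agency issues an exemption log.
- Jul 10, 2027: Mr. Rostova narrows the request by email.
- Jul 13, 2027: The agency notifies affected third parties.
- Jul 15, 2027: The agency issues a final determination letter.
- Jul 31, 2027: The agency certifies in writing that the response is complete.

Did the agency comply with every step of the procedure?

No

(1) due by Feb 20, 2027 + 20 days = Mar 12, 2027; completed Mar 10, 2027, before the deadline.
(2) the permitted window runs from Mar 10, 2027 + 22 = Apr 1, 2027 to Mar 10, 2027 + 46 = Apr 25, 2027; Apr 23, 2027 falls inside that range.
(3) due by Apr 23, 2027 + 58 days = Jun 20, 2027; completed May 12, 2027, before the deadline.
(4) permitted from May 27, 2027 + 28 days = Jun 24, 2027 onward; Jun 30, 2027 is on or after that date.
(5) due by Jun 30, 2027 + 10 days = Jul 10, 2027; Jul 13, 2027 misses that deadline by 3 days.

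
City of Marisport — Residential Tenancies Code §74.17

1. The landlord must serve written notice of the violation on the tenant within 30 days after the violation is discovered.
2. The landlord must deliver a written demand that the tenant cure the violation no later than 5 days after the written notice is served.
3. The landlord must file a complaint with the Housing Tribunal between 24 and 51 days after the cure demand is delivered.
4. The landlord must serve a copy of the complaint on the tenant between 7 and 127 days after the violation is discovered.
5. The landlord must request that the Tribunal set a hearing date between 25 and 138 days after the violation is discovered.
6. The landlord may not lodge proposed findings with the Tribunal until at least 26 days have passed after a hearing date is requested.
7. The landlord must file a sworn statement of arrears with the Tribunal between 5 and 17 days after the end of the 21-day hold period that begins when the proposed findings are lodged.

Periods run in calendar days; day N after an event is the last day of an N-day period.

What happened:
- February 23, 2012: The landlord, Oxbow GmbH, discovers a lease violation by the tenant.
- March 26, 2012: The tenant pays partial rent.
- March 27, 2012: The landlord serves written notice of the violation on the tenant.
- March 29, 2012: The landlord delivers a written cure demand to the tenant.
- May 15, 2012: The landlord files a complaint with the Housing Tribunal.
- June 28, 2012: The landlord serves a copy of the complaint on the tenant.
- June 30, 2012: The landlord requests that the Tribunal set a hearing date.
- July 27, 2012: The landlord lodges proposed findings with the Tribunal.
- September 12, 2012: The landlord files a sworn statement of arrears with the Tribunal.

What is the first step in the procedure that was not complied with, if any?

Step 1: 30 days after February 23, 2012 (when the violation is discovered) is March 24, 2012; done March 27, 2012 — 3 days late.

Step 1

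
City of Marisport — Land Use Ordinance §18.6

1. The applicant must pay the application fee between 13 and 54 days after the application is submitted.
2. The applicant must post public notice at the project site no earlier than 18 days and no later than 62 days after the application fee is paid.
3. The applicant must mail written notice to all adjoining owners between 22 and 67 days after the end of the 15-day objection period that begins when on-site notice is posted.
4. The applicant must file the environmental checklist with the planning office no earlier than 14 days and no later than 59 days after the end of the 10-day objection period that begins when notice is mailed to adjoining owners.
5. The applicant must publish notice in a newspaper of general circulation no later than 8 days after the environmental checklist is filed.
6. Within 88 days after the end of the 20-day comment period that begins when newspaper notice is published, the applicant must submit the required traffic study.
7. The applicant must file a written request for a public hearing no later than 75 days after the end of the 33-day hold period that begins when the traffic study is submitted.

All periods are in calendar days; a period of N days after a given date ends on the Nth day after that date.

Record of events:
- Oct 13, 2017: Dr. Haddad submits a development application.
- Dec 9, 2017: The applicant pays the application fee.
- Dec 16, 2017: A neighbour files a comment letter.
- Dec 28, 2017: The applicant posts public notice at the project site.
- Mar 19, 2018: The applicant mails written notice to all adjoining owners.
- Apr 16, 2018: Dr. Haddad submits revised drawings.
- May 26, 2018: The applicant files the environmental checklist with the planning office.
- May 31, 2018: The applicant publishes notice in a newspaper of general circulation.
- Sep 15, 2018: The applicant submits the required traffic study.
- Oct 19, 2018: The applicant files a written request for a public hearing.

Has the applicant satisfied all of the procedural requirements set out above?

(1) the permitted window runs from Oct 13, 2017 + 13 = Oct 26, 2017 to Oct 13, 2017 + 54 = Dec 6, 2017; Dec 9, 2017 is 3 days past the end of the window.
No need to go further; step 1 was not satisfied.

No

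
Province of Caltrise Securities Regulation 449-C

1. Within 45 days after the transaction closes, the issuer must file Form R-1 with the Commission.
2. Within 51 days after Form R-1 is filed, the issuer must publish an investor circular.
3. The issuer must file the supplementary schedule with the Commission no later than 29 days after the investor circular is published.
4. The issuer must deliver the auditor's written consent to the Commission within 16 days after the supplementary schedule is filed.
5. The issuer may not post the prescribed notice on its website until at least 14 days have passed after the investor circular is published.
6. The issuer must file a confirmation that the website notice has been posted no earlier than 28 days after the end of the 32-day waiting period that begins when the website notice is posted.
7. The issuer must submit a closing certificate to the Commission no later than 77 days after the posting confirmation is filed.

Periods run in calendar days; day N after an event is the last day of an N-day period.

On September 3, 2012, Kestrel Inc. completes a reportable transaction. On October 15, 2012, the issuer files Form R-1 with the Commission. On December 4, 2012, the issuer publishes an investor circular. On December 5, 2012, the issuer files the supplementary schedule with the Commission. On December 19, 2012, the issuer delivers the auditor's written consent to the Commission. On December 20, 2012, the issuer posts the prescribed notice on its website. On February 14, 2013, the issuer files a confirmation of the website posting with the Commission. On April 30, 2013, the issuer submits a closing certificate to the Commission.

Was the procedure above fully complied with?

No

Step 1: 45 days after September 3, 2012 (when the transaction closes) is October 18, 2012; completed October 15, 2012, before the deadline.
Step 2: 51 days after October 15, 2012 (when Form R-1 is filed) is December 5, 2012; completed December 4, 2012, before the deadline.
Step 3: 29 days after December 4, 2012 (when the investor circular is published) is January 2, 2013; done December 5, 2012 — timely.
Step 4: 16 days after December 5, 2012 (when the supplementary schedule is filed) is December 21, 2012; completed December 19, 2012, before the deadline.
Step 5: the earliest permitted date is 14 days after December 4, 2012 (when the investor circular is published), i.e. December 18, 2012; December 20, 2012 is on or after that date.
Step 6: the earliest permitted date is 28 days after January 21, 2013 (end of the 32-day waiting period, which began when the website notice is posted on December 20, 2012), i.e. February 18, 2013; acted on February 14, 2013, 4 days prematurely.
Later steps need not be reached.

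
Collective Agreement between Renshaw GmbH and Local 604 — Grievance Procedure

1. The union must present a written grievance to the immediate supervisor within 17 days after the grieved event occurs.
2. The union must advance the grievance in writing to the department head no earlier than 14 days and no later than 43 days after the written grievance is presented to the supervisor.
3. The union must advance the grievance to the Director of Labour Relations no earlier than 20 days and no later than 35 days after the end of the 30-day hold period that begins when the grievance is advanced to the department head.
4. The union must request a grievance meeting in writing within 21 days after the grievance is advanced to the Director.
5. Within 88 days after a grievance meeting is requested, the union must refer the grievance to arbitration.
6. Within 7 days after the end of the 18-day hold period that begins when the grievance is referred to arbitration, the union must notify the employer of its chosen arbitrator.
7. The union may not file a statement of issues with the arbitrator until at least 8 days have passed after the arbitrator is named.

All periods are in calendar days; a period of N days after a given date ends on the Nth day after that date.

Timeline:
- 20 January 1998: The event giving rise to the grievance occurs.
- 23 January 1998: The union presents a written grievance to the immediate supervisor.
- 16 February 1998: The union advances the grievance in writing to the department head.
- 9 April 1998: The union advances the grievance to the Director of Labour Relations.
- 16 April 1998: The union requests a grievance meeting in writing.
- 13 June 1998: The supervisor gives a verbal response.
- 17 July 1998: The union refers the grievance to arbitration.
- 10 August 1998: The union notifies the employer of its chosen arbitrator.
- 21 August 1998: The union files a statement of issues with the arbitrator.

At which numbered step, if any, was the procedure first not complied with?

Step 5

Step 1: 17 days after 20 January 1998 (when the grieved event occurs) is 6 February 1998; done 23 January 1998 — timely.
Step 2: the window is 14–43 days after 23 January 1998 (when the written grievance is presented to the supervisor), so 6 February 1998 through 7 March 1998; 16 February 1998 falls inside that range.
Step 3: the window is 20–35 days after 18 March 1998 (end of the 30-day hold period, which began when the grievance is advanced to the department head on 16 February 1998), so 7 April 1998 through 22 April 1998; done 9 April 1998 — within the window.
Step 4: 21 days after 9 April 1998 (when the grievance is advanced to the Director) is 30 April 1998; completed 16 April 1998, before the deadline.
Step 5: 88 days after 16 April 1998 (when a grievance meeting is requested) is 13 July 1998; not done until 17 July 1998, 4 days after the deadline.
Later steps need not be reached.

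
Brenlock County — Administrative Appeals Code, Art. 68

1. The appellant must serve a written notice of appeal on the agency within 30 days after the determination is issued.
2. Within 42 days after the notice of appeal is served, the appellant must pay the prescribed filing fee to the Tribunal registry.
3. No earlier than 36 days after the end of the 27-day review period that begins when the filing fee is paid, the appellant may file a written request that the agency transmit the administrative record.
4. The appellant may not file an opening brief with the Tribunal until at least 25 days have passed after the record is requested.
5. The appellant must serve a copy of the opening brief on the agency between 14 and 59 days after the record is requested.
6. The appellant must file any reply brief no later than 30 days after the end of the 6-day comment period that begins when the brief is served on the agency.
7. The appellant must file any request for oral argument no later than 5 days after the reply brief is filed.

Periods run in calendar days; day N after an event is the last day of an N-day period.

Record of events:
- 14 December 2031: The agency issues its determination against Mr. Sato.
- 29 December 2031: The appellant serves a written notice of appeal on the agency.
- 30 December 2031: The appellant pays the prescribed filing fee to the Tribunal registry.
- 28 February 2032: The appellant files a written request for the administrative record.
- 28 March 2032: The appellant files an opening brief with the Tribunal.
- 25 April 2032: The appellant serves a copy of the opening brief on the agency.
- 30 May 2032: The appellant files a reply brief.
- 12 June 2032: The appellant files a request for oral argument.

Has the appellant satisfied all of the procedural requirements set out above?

(1) due by 14 December 2031 + 30 days = 13 January 2032; completed 29 December 2031, before the deadline.
(2) due by 29 December 2031 + 42 days = 9 February 2032; done 30 December 2031 — timely.
(3) permitted from 26 January 2032 + 36 days = 2 March 2032 onward; done 28 February 2032 — 3 days too early.

No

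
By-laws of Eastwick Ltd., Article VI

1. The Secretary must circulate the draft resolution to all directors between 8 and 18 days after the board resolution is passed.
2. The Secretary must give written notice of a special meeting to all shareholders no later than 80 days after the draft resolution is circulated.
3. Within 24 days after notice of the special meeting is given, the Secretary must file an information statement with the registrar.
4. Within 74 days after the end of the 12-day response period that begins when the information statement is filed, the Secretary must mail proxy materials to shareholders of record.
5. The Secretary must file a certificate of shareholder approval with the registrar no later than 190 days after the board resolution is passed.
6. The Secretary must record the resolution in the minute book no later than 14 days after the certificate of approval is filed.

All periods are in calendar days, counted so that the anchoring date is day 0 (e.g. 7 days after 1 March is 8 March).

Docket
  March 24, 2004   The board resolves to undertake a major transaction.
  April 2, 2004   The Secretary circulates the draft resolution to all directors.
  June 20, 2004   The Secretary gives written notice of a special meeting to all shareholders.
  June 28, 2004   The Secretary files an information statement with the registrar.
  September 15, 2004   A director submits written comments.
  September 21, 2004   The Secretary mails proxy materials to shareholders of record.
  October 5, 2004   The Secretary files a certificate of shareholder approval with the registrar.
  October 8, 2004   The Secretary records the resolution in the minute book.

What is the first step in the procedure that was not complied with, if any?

Step 1 — 8 and 18 days from March 24, 2004 (when the board resolution is passed) are April 1, 2004 and April 11, 2004 respectively; done April 2, 2004 — within the window.
Step 2 — counting 80 days from April 2, 2004 (when the draft resolution is circulated) gives a deadline of June 21, 2004; June 20, 2004 is within that limit.
Step 3 — counting 24 days from June 20, 2004 (when notice of the special meeting is given) gives a deadline of July 14, 2004; June 28, 2004 is within that limit.
Step 4 — counting 74 days from July 10, 2004 (end of the 12-day response period, which began when the information statement is filed on June 28, 2004) gives a deadline of September 22, 2004; done September 21, 2004 — timely.
Step 5 — counting 190 days from March 24, 2004 (when the board resolution is passed) gives a deadline of September 30, 2004; not done until October 5, 2004, 5 days after the deadline.
No need to go further; step 5 was not satisfied.

Step 5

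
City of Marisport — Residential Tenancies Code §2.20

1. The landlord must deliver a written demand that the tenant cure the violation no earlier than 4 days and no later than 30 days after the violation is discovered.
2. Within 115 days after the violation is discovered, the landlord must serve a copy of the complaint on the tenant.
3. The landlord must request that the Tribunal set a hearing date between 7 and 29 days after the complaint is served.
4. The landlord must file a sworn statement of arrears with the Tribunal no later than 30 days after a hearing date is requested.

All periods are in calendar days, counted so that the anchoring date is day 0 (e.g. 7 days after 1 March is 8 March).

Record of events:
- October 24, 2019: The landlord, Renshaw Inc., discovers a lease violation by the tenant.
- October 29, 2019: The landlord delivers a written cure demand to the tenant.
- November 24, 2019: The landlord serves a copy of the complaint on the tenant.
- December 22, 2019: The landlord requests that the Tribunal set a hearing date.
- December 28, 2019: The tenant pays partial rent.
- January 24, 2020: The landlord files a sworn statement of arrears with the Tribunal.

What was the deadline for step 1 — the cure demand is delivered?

Step 1 runs from October 24, 2019, when the violation is discovered. The window is 4–30 days after October 24, 2019; it closes on November 23, 2019.

November 23, 2019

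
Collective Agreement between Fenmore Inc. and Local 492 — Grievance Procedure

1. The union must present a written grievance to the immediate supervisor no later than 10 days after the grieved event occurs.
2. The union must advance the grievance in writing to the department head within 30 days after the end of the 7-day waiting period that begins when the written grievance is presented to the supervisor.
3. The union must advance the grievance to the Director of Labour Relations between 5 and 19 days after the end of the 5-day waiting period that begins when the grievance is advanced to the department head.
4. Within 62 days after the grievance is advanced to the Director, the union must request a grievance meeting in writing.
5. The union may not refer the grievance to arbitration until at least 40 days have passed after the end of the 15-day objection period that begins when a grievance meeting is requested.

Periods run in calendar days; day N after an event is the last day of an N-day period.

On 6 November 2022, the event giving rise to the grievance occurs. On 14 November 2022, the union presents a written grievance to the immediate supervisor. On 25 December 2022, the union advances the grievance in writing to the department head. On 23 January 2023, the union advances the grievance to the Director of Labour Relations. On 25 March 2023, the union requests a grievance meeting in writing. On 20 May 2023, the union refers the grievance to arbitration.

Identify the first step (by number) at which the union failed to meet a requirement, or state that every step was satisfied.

Step 1 — counting 10 days from 6 November 2022 (when the grieved event occurs) gives a deadline of 16 November 2022; completed 14 November 2022, before the deadline.
Step 2 — counting 30 days from 21 November 2022 (end of the 7-day waiting period, which began when the written grievance is presented to the supervisor on 14 November 2022) gives a deadline of 21 December 2022; done 25 December 2022 — 4 days late.

Step 2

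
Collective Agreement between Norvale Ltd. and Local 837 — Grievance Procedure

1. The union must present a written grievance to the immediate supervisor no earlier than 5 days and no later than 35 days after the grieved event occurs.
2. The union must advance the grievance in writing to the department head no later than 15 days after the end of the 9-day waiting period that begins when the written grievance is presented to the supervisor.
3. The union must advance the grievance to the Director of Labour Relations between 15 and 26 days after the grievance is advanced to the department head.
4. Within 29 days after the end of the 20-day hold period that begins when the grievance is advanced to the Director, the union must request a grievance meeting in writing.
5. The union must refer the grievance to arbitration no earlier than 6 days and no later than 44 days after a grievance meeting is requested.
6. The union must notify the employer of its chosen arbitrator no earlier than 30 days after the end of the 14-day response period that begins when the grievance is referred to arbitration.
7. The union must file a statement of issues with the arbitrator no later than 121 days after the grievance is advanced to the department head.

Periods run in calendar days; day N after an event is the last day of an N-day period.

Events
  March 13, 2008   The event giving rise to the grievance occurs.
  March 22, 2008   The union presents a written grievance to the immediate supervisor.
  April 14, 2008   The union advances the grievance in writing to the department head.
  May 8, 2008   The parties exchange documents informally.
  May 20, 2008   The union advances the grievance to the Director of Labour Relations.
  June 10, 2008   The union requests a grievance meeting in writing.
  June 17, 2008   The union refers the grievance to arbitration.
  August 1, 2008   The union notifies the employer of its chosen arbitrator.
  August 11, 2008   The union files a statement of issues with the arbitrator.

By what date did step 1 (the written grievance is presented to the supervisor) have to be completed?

April 17, 2008

Step 1 runs from March 13, 2008, when the grieved event occurs. The window is 5–35 days after March 13, 2008; it closes on April 17, 2008.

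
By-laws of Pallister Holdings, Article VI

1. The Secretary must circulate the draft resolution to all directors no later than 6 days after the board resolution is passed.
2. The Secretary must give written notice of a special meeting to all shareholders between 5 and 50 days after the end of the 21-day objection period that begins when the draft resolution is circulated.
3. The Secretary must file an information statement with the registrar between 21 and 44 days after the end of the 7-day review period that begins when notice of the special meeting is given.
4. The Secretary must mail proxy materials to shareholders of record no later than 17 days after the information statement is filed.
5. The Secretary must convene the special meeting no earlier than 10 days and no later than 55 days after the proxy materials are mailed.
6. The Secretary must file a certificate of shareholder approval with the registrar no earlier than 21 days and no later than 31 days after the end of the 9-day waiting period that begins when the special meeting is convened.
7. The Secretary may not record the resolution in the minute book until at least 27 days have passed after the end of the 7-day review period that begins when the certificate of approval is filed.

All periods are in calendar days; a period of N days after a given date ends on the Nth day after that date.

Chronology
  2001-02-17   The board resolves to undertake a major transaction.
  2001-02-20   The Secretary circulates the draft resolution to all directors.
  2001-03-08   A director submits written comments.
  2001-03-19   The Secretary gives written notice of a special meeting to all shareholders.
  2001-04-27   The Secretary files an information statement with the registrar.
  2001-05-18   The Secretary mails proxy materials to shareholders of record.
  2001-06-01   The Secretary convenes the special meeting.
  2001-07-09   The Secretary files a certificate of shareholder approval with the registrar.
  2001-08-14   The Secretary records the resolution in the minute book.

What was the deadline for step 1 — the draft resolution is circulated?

2001-02-23

Step 1 runs from 2001-02-17, when the board resolution is passed. 6 days after 2001-02-17 is 2001-02-23.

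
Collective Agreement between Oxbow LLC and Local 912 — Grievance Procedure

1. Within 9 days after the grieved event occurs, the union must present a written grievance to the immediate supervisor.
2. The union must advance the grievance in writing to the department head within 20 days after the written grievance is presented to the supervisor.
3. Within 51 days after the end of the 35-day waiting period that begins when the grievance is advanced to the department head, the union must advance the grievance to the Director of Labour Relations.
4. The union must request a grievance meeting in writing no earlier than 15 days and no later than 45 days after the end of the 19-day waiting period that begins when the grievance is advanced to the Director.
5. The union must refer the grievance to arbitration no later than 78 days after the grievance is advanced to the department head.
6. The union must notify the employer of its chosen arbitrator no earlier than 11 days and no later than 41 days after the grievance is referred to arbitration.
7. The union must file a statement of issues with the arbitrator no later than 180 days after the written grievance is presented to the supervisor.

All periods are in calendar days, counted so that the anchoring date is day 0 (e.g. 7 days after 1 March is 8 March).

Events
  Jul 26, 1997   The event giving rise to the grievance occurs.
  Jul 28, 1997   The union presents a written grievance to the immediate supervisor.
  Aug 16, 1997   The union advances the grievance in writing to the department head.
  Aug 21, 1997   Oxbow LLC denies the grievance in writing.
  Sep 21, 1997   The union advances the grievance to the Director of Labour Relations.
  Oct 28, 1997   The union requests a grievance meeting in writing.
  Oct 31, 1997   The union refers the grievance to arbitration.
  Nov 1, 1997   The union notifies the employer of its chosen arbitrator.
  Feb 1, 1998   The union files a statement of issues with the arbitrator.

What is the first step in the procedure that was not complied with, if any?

(1) due by Jul 26, 1997 + 9 days = Aug 4, 1997; completed Jul 28, 1997, before the deadline.
(2) due by Jul 28, 1997 + 20 days = Aug 17, 1997; completed Aug 16, 1997, before the deadline.
(3) due by Sep 20, 1997 + 51 days = Nov 10, 1997; completed Sep 21, 1997, before the deadline.
(4) the permitted window runs from Oct 10, 1997 + 15 = Oct 25, 1997 to Oct 10, 1997 + 45 = Nov 24, 1997; done Oct 28, 1997, which is between those dates.
(5) due by Aug 16, 1997 + 78 days = Nov 2, 1997; completed Oct 31, 1997, before the deadline.
(6) the permitted window runs from Oct 31, 1997 + 11 = Nov 11, 1997 to Oct 31, 1997 + 41 = Dec 11, 1997; done Nov 1, 1997 — 10 days before the window opened.

Step 6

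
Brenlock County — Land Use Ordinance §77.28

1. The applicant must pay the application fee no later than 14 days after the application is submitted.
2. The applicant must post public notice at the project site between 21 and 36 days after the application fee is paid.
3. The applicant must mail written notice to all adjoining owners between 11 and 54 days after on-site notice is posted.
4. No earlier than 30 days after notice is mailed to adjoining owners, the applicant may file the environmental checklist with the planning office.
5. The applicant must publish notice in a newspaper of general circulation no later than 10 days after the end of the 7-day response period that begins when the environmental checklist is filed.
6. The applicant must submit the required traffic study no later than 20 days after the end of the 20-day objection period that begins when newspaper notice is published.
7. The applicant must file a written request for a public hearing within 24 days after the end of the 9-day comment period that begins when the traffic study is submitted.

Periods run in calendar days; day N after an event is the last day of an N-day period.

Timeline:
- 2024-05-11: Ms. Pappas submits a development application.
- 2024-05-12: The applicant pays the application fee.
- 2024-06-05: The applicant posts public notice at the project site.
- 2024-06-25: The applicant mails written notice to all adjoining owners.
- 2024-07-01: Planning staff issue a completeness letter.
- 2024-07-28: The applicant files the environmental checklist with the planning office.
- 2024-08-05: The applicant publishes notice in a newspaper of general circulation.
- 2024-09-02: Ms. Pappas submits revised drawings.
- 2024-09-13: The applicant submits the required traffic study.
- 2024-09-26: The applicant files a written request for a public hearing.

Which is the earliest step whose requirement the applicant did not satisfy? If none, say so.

(1) due by 2024-05-11 + 14 days = 2024-05-25; done 2024-05-12 — timely.
(2) the permitted window runs from 2024-05-12 + 21 = 2024-06-02 to 2024-05-12 + 36 = 2024-06-17; 2024-06-05 falls inside that range.
(3) the permitted window runs from 2024-06-05 + 11 = 2024-06-16 to 2024-06-05 + 54 = 2024-07-29; 2024-06-25 falls inside that range.
(4) permitted from 2024-06-25 + 30 days = 2024-07-25 onward; 2024-07-28 is on or after that date.
(5) due by 2024-08-04 + 10 days = 2024-08-14; completed 2024-08-05, before the deadline.
(6) due by 2024-08-25 + 20 days = 2024-09-14; completed 2024-09-13, before the deadline.
(7) due by 2024-09-22 + 24 days = 2024-10-16; done 2024-09-26 — timely.

None — every step was satisfied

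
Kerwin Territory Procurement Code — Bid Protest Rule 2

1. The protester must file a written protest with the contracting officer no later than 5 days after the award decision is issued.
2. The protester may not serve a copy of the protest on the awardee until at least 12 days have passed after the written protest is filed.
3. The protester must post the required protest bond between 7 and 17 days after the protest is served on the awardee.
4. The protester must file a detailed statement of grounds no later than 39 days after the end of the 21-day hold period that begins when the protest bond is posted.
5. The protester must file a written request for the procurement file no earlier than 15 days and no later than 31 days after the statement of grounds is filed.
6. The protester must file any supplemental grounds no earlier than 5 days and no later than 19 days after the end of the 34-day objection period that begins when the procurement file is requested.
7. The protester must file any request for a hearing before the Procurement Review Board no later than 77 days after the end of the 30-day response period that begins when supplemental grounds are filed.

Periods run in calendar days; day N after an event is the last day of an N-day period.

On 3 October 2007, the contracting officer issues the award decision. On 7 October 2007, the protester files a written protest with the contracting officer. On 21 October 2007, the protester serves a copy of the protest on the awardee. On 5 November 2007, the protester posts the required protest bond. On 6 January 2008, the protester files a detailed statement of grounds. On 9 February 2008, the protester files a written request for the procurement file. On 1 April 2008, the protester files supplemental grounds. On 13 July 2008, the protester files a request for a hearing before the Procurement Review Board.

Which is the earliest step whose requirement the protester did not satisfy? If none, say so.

(1) due by 3 October 2007 + 5 days = 8 October 2007; completed 7 October 2007, before the deadline.
(2) permitted from 7 October 2007 + 12 days = 19 October 2007 onward; 21 October 2007 is on or after that date.
(3) the permitted window runs from 21 October 2007 + 7 = 28 October 2007 to 21 October 2007 + 17 = 7 November 2007; done 5 November 2007, which is between those dates.
(4) due by 26 November 2007 + 39 days = 4 January 2008; done 6 January 2008 — 2 days late.

Step 4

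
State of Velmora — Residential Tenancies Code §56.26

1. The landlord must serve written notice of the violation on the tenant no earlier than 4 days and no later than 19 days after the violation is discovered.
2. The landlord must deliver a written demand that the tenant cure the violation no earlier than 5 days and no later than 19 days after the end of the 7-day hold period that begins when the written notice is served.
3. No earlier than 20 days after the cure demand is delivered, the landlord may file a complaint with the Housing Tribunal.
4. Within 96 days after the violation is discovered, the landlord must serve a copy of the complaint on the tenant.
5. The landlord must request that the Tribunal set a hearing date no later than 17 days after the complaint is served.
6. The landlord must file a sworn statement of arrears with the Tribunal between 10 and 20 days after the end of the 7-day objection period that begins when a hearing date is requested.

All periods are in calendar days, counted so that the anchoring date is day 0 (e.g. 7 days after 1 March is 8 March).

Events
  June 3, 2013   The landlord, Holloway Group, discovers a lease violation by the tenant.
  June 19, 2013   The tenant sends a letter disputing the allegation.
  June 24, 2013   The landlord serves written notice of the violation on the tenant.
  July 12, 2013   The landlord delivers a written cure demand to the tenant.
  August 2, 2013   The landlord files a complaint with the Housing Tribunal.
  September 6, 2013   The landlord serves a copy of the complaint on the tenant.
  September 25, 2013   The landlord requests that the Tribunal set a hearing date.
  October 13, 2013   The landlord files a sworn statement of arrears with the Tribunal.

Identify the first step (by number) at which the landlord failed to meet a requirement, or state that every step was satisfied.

Step 1 — 4 and 19 days from June 3, 2013 (when the violation is discovered) are June 7, 2013 and June 22, 2013 respectively; done June 24, 2013 — 2 days after the window closed.
Later steps need not be reached.

Step 1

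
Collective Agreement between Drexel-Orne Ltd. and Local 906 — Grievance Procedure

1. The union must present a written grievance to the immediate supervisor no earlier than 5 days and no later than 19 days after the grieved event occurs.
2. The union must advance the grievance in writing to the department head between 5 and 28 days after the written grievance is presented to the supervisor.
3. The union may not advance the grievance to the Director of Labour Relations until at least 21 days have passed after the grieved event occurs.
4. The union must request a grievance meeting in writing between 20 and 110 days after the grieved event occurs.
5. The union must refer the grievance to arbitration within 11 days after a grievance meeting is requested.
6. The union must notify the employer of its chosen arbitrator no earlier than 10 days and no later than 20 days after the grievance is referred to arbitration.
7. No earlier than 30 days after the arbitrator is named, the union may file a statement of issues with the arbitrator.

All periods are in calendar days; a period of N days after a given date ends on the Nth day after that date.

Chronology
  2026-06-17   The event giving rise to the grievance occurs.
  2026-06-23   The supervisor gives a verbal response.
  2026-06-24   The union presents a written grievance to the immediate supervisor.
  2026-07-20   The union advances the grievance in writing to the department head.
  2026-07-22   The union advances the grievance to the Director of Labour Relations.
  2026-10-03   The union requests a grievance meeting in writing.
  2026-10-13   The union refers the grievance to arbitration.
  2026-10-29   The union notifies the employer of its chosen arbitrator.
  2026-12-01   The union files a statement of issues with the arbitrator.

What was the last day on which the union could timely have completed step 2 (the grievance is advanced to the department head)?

2026-07-22

Step 2 runs from 2026-06-24, when the written grievance is presented to the supervisor. The window is 5–28 days after 2026-06-24; it closes on 2026-07-22.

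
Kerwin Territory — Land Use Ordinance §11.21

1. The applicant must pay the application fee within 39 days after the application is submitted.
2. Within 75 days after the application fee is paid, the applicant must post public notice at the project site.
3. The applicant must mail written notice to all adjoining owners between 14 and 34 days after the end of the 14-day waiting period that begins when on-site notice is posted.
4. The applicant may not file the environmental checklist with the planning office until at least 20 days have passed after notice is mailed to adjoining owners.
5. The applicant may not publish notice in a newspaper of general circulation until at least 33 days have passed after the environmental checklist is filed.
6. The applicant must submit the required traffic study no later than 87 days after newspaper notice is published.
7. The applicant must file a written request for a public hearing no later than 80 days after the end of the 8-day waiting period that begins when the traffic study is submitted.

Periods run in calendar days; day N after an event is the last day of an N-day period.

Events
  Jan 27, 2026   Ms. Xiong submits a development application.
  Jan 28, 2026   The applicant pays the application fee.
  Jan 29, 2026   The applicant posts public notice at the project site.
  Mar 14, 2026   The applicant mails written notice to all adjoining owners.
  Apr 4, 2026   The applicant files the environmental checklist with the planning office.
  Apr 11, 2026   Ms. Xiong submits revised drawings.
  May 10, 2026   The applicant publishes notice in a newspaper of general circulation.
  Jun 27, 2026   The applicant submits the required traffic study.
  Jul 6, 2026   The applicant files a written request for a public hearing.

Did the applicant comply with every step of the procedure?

Yes

Step 1 — counting 39 days from Jan 27, 2026 (when the application is submitted) gives a deadline of Mar 7, 2026; completed Jan 28, 2026, before the deadline.
Step 2 — counting 75 days from Jan 28, 2026 (when the application fee is paid) gives a deadline of Apr 13, 2026; done Jan 29, 2026 — timely.
Step 3 — 14 and 34 days from Feb 12, 2026 (end of the 14-day waiting period, which began when on-site notice is posted on Jan 29, 2026) are Feb 26, 2026 and Mar 18, 2026 respectively; done Mar 14, 2026 — within the window.
Step 4 — must wait 20 days from Mar 14, 2026 (when notice is mailed to adjoining owners), so not before Apr 3, 2026; Apr 4, 2026 is on or after that date.
Step 5 — must wait 33 days from Apr 4, 2026 (when the environmental checklist is filed), so not before May 7, 2026; done May 10, 2026, after the minimum wait.
Step 6 — counting 87 days from May 10, 2026 (when newspaper notice is published) gives a deadline of Aug 5, 2026; Jun 27, 2026 is within that limit.
Step 7 — counting 80 days from Jul 5, 2026 (end of the 8-day waiting period, which began when the traffic study is submitted on Jun 27, 2026) gives a deadline of Sep 23, 2026; completed Jul 6, 2026, before the deadline.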